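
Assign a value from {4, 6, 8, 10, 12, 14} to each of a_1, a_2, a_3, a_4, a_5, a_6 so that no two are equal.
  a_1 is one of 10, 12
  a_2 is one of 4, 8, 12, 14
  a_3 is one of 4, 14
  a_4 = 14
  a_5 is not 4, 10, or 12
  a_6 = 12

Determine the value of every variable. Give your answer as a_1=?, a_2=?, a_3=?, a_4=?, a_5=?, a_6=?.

a_1=10, a_2=8, a_3=4, a_4=14, a_5=6, a_6=12

a_4's domain is down to {14}, so a_4 = 14. Strike 14 from a_2, a_3, a_5.
That leaves a_6 = 12. Strike 12 from a_1, a_2.
a_1 has just one choice, so a_1 = 10.
a_3's domain is down to {4}, so a_3 = 4. Strike 4 from a_2.
That leaves a_2 = 8. Strike 8 from a_5.
a_5's domain is down to {6}, so a_5 = 6.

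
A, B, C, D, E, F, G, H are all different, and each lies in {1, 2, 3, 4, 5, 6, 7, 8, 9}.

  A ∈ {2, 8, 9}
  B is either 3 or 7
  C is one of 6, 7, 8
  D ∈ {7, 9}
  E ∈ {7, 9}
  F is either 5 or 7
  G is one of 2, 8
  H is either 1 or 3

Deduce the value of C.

The 8 variables together cover exactly {1, 2, 3, 5, 6, 7, 8, 9} — 8 values for 8 variables — and 1 appears only in H's list, so H = 1.
Among the 7 still-open variables, 3 fits only B (and all 7 values in {2, 3, 5, 6, 7, 8, 9} must be used), so B = 3.
Among the 6 still-open variables, 5 fits only F (and all 6 values in {2, 5, 6, 7, 8, 9} must be used), so F = 5.
The 5 still-open variables together cover exactly {2, 6, 7, 8, 9} — 5 values for 5 variables — and 6 appears only in C's list, so C = 6.

6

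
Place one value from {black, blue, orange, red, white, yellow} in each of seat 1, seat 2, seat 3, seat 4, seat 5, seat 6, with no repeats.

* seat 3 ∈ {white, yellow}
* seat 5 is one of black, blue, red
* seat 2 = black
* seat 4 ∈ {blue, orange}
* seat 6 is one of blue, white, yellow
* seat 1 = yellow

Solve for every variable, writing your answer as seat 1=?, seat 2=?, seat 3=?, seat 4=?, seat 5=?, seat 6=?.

seat 1 has just one choice, so seat 1 = yellow. Remove yellow from seat 3, seat 6.
seat 2 must be black (only option left). Eliminate black elsewhere: seat 5.
seat 3's domain is down to {white}, so seat 3 = white. Eliminate white elsewhere: seat 6.
seat 6's domain is down to {blue}, so seat 6 = blue. Eliminate blue elsewhere: seat 4, seat 5.
seat 4 must be orange (only option left).
That leaves seat 5 = red.

seat 1=yellow, seat 2=black, seat 3=white, seat 4=orange, seat 5=red, seat 6=blue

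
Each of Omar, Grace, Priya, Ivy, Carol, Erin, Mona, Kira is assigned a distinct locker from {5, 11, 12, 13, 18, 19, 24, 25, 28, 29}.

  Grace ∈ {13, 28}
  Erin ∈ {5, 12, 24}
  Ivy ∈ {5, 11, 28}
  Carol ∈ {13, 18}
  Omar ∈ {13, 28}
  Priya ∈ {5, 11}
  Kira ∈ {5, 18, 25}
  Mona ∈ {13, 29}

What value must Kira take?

25

The 2 variables Omar and Grace are confined to {13, 28}, which locks those values in; drop them from Ivy, Carol, Mona.
That leaves Carol = 18. Remove 18 from Kira.
Mona has just one choice, so Mona = 29.
Priya and Ivy share exactly the 2 values {5, 11}; by pigeonhole those values go to them, so strike 5, 11 from Erin, Kira.
So Kira = 25.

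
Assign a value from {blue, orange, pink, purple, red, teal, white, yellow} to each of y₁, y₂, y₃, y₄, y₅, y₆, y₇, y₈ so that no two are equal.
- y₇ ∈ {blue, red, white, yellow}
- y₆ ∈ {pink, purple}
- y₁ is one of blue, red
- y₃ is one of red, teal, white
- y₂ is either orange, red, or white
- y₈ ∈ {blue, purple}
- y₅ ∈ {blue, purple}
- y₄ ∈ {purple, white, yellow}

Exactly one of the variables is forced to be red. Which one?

The 8 variables together cover exactly {blue, orange, pink, purple, red, teal, white, yellow} — 8 values for 8 variables — and orange appears only in y₂'s list, so y₂ = orange.
Among the 7 still-open variables, pink fits only y₆ (and all 7 values in {blue, pink, purple, red, teal, white, yellow} must be used), so y₆ = pink.
The 6 still-open variables draw from only 6 values {blue, purple, red, teal, white, yellow}, so each is used; only y₃ can be teal, hence y₃ = teal.
y₅ and y₈ between them cover only {blue, purple} — a naked pair. Remove those values from y₁, y₄, y₇.
So red goes to y₁.

y₁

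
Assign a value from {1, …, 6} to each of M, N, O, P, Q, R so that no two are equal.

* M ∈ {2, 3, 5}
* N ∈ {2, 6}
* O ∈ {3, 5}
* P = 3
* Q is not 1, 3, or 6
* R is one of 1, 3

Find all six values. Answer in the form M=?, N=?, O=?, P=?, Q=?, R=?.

P's domain is down to {3}, so P = 3. Strike 3 from M, O, R.
R's domain is down to {1}, so R = 1.
O must be 5 (only option left). Remove 5 from M, Q.
M has just one choice, so M = 2. Strike 2 from N, Q.
N must be 6 (only option left).
Q's domain is down to {4}, so Q = 4.

M=2, N=6, O=5, P=3, Q=4, R=1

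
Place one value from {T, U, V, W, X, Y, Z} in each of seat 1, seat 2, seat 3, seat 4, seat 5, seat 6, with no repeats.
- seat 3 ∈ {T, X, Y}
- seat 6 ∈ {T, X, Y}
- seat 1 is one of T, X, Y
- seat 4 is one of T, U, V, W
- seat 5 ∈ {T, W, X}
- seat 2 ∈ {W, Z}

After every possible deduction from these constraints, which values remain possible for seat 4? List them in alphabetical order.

U, V

seat 1, seat 3, seat 6 between them cover only {T, X, Y} — a naked triple. Remove those values from seat 4, seat 5.
That leaves seat 5 = W. Remove W from seat 2, seat 4.
seat 2 has just one choice, so seat 2 = Z.
No further eliminations apply; seat 4 can still be any of U, V.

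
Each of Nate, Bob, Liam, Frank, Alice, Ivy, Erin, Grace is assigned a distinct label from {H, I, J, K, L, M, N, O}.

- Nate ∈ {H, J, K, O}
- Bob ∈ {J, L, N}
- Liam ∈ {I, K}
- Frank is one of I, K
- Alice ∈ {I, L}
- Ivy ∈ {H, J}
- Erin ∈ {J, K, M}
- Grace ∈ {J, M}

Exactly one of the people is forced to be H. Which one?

The 8 variables draw from only 8 values {H, I, J, K, L, M, N, O}, so each is used; only Bob can be N, hence Bob = N.
Among the 7 still-open variables, L fits only Alice (and all 7 values in {H, I, J, K, L, M, O} must be used), so Alice = L.
The 6 still-open variables draw from only 6 values {H, I, J, K, M, O}, so each is used; only Nate can be O, hence Nate = O.
The 5 still-open variables draw from only 5 values {H, I, J, K, M}, so each is used; only Ivy can be H, hence Ivy = H.

Ivy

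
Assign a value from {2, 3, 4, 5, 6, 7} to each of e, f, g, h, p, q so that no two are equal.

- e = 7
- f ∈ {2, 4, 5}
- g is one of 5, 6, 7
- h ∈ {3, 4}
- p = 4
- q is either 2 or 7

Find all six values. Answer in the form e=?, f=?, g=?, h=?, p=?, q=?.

e=7, f=5, g=6, h=3, p=4, q=2

e's domain is down to {7}, so e = 7. So g, q can't be 7.
That leaves p = 4. So f, h can't be 4.
That leaves q = 2. So f can't be 2.
f has just one choice, so f = 5. Eliminate 5 elsewhere: g.
g has just one choice, so g = 6.
That leaves h = 3.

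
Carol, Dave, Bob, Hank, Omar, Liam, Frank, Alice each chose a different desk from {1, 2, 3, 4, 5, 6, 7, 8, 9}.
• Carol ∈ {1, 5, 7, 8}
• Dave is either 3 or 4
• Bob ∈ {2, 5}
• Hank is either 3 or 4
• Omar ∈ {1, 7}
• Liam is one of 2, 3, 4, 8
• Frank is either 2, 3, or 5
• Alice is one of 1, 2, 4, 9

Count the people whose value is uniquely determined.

The 8 variables together cover exactly {1, 2, 3, 4, 5, 7, 8, 9} — 8 values for 8 variables — and 9 appears only in Alice's list, so Alice = 9.
The 2 variables Dave and Hank are confined to {3, 4}, which locks those values in; drop them from Liam, Frank.
Bob and Frank share exactly the 2 values {2, 5}; by pigeonhole those values go to them, so strike 2, 5 from Carol, Liam.
That leaves Liam = 8. Eliminate 8 elsewhere: Carol.
Determined: Liam=8, Alice=9. The other people each still have more than one consistent value. That makes 2.

2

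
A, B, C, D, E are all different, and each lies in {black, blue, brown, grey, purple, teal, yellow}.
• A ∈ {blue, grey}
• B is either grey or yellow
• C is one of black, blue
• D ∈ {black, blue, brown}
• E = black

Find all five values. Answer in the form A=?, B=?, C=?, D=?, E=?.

A=grey, B=yellow, C=blue, D=brown, E=black

E has just one choice, so E = black. Remove black from C, D.
That leaves C = blue. Eliminate blue elsewhere: A, D.
That leaves D = brown.
A must be grey (only option left). Strike grey from B.
B's domain is down to {yellow}, so B = yellow.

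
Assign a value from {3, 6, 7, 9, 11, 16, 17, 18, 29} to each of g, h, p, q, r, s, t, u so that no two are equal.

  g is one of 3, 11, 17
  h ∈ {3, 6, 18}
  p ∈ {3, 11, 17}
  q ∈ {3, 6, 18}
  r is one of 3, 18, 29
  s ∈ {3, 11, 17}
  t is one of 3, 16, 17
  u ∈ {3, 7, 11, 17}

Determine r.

The 8 variables together cover exactly {3, 6, 7, 11, 16, 17, 18, 29} — 8 values for 8 variables — and 7 appears only in u's list, so u = 7.
The 7 still-open variables together cover exactly {3, 6, 11, 16, 17, 18, 29} — 7 values for 7 variables — and 16 appears only in t's list, so t = 16.
The 6 still-open variables draw from only 6 values {3, 6, 11, 17, 18, 29}, so each is used; only r can be 29, hence r = 29.

29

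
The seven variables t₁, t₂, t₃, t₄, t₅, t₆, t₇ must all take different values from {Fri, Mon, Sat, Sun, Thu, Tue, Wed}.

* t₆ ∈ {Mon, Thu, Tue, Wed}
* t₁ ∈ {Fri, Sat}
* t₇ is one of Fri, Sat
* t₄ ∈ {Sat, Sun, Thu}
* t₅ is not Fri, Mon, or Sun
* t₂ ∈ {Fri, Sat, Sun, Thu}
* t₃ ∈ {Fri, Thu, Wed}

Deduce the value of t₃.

Among the 7 variables, Mon fits only t₆ (and all 7 values in {Fri, Mon, Sat, Sun, Thu, Tue, Wed} must be used), so t₆ = Mon.
The 6 still-open variables draw from only 6 values {Fri, Sat, Sun, Thu, Tue, Wed}, so each is used; only t₅ can be Tue, hence t₅ = Tue.
The 5 still-open variables draw from only 5 values {Fri, Sat, Sun, Thu, Wed}, so each is used; only t₃ can be Wed, hence t₃ = Wed.

Wed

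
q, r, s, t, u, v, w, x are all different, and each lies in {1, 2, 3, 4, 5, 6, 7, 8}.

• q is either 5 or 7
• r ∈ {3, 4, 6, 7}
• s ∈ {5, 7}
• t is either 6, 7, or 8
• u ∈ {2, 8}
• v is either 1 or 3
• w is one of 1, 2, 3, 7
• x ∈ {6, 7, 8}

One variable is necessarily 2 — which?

The 8 variables together cover exactly {1, 2, 3, 4, 5, 6, 7, 8} — 8 values for 8 variables — and 4 appears only in r's list, so r = 4.
q and s share exactly the 2 values {5, 7}; by pigeonhole those values go to them, so strike 5, 7 from t, w, x.
The 2 variables t and x are confined to {6, 8}, which locks those values in; drop them from u.
So 2 goes to u.

u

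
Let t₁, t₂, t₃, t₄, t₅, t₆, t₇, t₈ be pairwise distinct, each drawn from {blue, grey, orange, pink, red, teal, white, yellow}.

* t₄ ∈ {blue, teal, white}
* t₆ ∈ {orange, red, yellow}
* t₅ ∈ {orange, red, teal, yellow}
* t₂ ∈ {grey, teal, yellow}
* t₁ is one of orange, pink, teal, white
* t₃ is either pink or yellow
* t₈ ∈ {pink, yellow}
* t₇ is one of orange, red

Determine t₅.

Among the 8 variables, blue fits only t₄ (and all 8 values in {blue, grey, orange, pink, red, teal, white, yellow} must be used), so t₄ = blue.
Among the 7 still-open variables, grey fits only t₂ (and all 7 values in {grey, orange, pink, red, teal, white, yellow} must be used), so t₂ = grey.
The 6 still-open variables draw from only 6 values {orange, pink, red, teal, white, yellow}, so each is used; only t₁ can be white, hence t₁ = white.
Among the 5 still-open variables, teal fits only t₅ (and all 5 values in {orange, pink, red, teal, yellow} must be used), so t₅ = teal.

teal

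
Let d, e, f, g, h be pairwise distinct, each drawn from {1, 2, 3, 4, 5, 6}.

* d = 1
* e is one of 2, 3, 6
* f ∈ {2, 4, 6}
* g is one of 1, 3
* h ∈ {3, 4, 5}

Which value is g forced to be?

d's domain is down to {1}, so d = 1. Strike 1 from g.
So g = 3.

3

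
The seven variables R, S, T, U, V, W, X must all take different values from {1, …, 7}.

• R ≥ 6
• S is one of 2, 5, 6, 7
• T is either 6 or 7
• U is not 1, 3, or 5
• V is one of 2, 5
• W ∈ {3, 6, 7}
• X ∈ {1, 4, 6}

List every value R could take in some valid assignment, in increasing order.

6, 7

Among the 7 variables, 1 fits only X (and all 7 values in {1, 2, 3, 4, 5, 6, 7} must be used), so X = 1.
Among the 6 still-open variables, 3 fits only W (and all 6 values in {2, 3, 4, 5, 6, 7} must be used), so W = 3.
Among the 5 still-open variables, 4 fits only U (and all 5 values in {2, 4, 5, 6, 7} must be used), so U = 4.
R and T share exactly the 2 values {6, 7}; by pigeonhole those values go to them, so strike 6, 7 from S.
No further eliminations apply; R can still be any of 6, 7.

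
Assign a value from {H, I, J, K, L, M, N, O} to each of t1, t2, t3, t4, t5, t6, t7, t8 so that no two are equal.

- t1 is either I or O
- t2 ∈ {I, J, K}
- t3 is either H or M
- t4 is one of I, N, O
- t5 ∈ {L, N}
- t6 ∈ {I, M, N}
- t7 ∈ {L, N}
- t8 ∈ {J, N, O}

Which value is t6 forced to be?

The 8 variables together cover exactly {H, I, J, K, L, M, N, O} — 8 values for 8 variables — and H appears only in t3's list, so t3 = H.
The 7 still-open variables together cover exactly {I, J, K, L, M, N, O} — 7 values for 7 variables — and K appears only in t2's list, so t2 = K.
Among the 6 still-open variables, J fits only t8 (and all 6 values in {I, J, L, M, N, O} must be used), so t8 = J.
Among the 5 still-open variables, M fits only t6 (and all 5 values in {I, L, M, N, O} must be used), so t6 = M.

M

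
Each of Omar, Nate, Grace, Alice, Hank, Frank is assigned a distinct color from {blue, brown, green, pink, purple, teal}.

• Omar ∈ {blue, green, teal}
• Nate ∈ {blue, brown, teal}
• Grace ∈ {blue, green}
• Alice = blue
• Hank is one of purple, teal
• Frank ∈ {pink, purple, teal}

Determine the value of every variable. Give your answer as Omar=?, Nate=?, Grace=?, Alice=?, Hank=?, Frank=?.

Omar=teal, Nate=brown, Grace=green, Alice=blue, Hank=purple, Frank=pink

Alice's domain is down to {blue}, so Alice = blue. So Omar, Nate, Grace can't be blue.
Grace's domain is down to {green}, so Grace = green. So Omar can't be green.
Omar's domain is down to {teal}, so Omar = teal. Strike teal from Nate, Hank, Frank.
Nate's domain is down to {brown}, so Nate = brown.
Hank must be purple (only option left). So Frank can't be purple.
Frank must be pink (only option left).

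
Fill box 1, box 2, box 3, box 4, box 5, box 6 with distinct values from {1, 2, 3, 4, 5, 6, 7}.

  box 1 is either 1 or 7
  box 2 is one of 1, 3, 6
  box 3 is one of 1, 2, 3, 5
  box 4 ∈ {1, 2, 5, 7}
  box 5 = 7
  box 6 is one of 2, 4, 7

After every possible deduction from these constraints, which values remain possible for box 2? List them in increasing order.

box 5's domain is down to {7}, so box 5 = 7. Remove 7 from box 1, box 4, box 6.
That leaves box 1 = 1. So box 2, box 3, box 4 can't be 1.
No further eliminations apply; box 2 can still be any of 3, 6.

3, 6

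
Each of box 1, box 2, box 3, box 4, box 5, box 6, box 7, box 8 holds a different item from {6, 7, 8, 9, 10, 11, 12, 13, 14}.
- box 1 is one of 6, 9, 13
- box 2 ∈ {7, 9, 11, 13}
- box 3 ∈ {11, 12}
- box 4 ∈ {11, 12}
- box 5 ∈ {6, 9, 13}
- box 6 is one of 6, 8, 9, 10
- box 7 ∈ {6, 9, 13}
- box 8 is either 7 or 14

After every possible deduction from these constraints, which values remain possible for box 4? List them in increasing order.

box 3 and box 4 share exactly the 2 values {11, 12}; by pigeonhole those values go to them, so strike 11, 12 from box 2.
box 1, box 5, box 7 share exactly the 3 values {6, 9, 13}; by pigeonhole those values go to them, so strike 6, 9, 13 from box 2, box 6.
That leaves box 2 = 7. So box 8 can't be 7.
box 8's domain is down to {14}, so box 8 = 14.
No further eliminations apply; box 4 can still be any of 11, 12.

11, 12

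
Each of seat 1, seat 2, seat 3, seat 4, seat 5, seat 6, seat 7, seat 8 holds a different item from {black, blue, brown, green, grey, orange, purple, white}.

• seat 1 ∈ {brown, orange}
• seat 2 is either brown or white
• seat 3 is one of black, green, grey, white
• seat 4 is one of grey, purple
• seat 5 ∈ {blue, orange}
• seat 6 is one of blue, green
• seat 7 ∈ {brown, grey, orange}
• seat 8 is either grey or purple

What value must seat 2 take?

white

The 8 variables together cover exactly {black, blue, brown, green, grey, orange, purple, white} — 8 values for 8 variables — and black appears only in seat 3's list, so seat 3 = black.
Among the 7 still-open variables, green fits only seat 6 (and all 7 values in {blue, brown, green, grey, orange, purple, white} must be used), so seat 6 = green.
Among the 6 still-open variables, blue fits only seat 5 (and all 6 values in {blue, brown, grey, orange, purple, white} must be used), so seat 5 = blue.
The 5 still-open variables together cover exactly {brown, grey, orange, purple, white} — 5 values for 5 variables — and white appears only in seat 2's list, so seat 2 = white.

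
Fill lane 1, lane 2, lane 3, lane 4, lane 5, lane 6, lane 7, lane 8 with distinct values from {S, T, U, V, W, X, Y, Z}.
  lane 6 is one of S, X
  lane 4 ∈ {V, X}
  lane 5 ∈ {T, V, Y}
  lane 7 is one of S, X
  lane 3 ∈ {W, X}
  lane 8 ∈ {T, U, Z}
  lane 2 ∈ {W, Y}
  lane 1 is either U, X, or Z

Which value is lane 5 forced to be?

The 2 variables lane 6 and lane 7 are confined to {S, X}, which locks those values in; drop them from lane 1, lane 3, lane 4.
lane 3 must be W (only option left). Remove W from lane 2.
lane 4 has just one choice, so lane 4 = V. Eliminate V elsewhere: lane 5.
lane 2 has just one choice, so lane 2 = Y. Eliminate Y elsewhere: lane 5.
So lane 5 = T.

T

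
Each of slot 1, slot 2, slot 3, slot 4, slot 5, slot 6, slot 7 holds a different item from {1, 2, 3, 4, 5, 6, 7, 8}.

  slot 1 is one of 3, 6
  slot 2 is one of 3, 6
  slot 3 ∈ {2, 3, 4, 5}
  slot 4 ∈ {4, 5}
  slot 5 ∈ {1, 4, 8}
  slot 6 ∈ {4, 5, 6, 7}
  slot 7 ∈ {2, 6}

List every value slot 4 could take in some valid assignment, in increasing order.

slot 1 and slot 2 between them cover only {3, 6} — a naked pair. Remove those values from slot 3, slot 6, slot 7.
slot 7 has just one choice, so slot 7 = 2. So slot 3 can't be 2.
The 2 variables slot 3 and slot 4 are confined to {4, 5}, which locks those values in; drop them from slot 5, slot 6.
That leaves slot 6 = 7.
No further eliminations apply; slot 4 can still be any of 4, 5.

4, 5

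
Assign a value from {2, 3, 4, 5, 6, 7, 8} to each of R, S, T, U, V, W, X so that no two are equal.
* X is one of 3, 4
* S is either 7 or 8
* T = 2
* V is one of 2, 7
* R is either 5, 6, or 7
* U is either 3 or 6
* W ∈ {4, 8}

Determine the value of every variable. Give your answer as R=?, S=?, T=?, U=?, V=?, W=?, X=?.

T has just one choice, so T = 2. So V can't be 2.
That leaves V = 7. Remove 7 from R, S.
S must be 8 (only option left). Remove 8 from W.
That leaves W = 4. So X can't be 4.
X must be 3 (only option left). Remove 3 from U.
U's domain is down to {6}, so U = 6. So R can't be 6.
R's domain is down to {5}, so R = 5.

R=5, S=8, T=2, U=6, V=7, W=4, X=3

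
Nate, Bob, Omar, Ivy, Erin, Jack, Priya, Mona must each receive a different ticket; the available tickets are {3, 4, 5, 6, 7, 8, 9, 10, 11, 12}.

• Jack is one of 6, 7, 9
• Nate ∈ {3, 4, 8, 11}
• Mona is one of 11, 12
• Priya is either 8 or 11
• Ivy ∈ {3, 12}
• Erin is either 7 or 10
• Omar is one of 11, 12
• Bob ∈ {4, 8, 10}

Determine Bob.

10

The 2 variables Omar and Mona are confined to {11, 12}, which locks those values in; drop them from Nate, Ivy, Priya.
That leaves Ivy = 3. Eliminate 3 elsewhere: Nate.
Priya has just one choice, so Priya = 8. Strike 8 from Nate, Bob.
Nate's domain is down to {4}, so Nate = 4. So Bob can't be 4.
So Bob = 10.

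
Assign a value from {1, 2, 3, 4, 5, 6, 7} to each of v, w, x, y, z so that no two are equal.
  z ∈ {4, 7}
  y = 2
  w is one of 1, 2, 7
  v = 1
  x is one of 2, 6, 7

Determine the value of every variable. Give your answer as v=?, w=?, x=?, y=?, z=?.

v's domain is down to {1}, so v = 1. Eliminate 1 elsewhere: w.
y has just one choice, so y = 2. Remove 2 from w, x.
w's domain is down to {7}, so w = 7. Eliminate 7 elsewhere: x, z.
x must be 6 (only option left).
z's domain is down to {4}, so z = 4.

v=1, w=7, x=6, y=2, z=4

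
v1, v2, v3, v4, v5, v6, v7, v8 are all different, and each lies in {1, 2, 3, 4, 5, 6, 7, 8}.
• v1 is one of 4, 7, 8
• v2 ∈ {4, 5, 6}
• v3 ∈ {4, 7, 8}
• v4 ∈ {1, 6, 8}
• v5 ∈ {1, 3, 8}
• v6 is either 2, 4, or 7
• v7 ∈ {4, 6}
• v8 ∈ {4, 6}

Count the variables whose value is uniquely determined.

4

Among the 8 variables, 2 fits only v6 (and all 8 values in {1, 2, 3, 4, 5, 6, 7, 8} must be used), so v6 = 2.
Among the 7 still-open variables, 3 fits only v5 (and all 7 values in {1, 3, 4, 5, 6, 7, 8} must be used), so v5 = 3.
The 6 still-open variables together cover exactly {1, 4, 5, 6, 7, 8} — 6 values for 6 variables — and 1 appears only in v4's list, so v4 = 1.
The 5 still-open variables draw from only 5 values {4, 5, 6, 7, 8}, so each is used; only v2 can be 5, hence v2 = 5.
The 2 variables v7 and v8 are confined to {4, 6}, which locks those values in; drop them from v1, v3.
Determined: v2=5, v4=1, v5=3, v6=2. The other variables each still have more than one consistent value. That makes 4.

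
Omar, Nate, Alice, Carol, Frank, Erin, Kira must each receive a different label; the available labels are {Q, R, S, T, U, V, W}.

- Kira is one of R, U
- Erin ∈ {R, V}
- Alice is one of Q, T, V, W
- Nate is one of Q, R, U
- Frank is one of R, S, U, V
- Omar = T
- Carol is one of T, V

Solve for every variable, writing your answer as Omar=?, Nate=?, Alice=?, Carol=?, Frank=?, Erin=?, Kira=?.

Omar=T, Nate=Q, Alice=W, Carol=V, Frank=S, Erin=R, Kira=U

Omar has just one choice, so Omar = T. Remove T from Alice, Carol.
That leaves Carol = V. Eliminate V elsewhere: Alice, Frank, Erin.
Erin's domain is down to {R}, so Erin = R. So Nate, Frank, Kira can't be R.
Kira's domain is down to {U}, so Kira = U. So Nate, Frank can't be U.
Nate must be Q (only option left). Eliminate Q elsewhere: Alice.
That leaves Alice = W.
Frank's domain is down to {S}, so Frank = S.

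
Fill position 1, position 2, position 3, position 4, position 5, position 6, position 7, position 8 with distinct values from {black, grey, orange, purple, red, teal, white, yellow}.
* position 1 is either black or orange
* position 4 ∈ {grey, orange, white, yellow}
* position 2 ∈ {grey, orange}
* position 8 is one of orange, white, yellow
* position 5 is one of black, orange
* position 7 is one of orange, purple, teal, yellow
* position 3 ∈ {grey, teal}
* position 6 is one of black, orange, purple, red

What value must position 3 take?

Among the 8 variables, red fits only position 6 (and all 8 values in {black, grey, orange, purple, red, teal, white, yellow} must be used), so position 6 = red.
The 7 still-open variables together cover exactly {black, grey, orange, purple, teal, white, yellow} — 7 values for 7 variables — and purple appears only in position 7's list, so position 7 = purple.
The 6 still-open variables draw from only 6 values {black, grey, orange, teal, white, yellow}, so each is used; only position 3 can be teal, hence position 3 = teal.

teal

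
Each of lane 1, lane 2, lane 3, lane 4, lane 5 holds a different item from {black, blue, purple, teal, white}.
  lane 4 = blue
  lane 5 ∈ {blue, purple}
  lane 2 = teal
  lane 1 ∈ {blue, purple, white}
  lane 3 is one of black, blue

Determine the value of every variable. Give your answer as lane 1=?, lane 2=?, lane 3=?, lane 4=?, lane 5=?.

lane 2 has just one choice, so lane 2 = teal.
lane 4 must be blue (only option left). Eliminate blue elsewhere: lane 1, lane 3, lane 5.
lane 5 has just one choice, so lane 5 = purple. Eliminate purple elsewhere: lane 1.
lane 1's domain is down to {white}, so lane 1 = white.
That leaves lane 3 = black.

lane 1=white, lane 2=teal, lane 3=black, lane 4=blue, lane 5=purple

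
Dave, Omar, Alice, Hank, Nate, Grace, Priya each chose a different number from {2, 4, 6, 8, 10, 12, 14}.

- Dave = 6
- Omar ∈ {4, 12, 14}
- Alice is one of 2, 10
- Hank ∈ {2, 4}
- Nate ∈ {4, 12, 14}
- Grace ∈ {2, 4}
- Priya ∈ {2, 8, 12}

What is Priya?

Dave has just one choice, so Dave = 6.
The 6 still-open variables together cover exactly {2, 4, 8, 10, 12, 14} — 6 values for 6 variables — and 8 appears only in Priya's list, so Priya = 8.

8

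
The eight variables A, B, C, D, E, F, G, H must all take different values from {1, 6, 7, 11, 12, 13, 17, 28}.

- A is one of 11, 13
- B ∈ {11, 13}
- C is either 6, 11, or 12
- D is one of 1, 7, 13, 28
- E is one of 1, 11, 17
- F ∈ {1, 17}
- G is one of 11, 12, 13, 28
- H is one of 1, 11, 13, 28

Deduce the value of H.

28

The 8 variables together cover exactly {1, 6, 7, 11, 12, 13, 17, 28} — 8 values for 8 variables — and 6 appears only in C's list, so C = 6.
The 7 still-open variables together cover exactly {1, 7, 11, 12, 13, 17, 28} — 7 values for 7 variables — and 7 appears only in D's list, so D = 7.
Among the 6 still-open variables, 12 fits only G (and all 6 values in {1, 11, 12, 13, 17, 28} must be used), so G = 12.
The 5 still-open variables together cover exactly {1, 11, 13, 17, 28} — 5 values for 5 variables — and 28 appears only in H's list, so H = 28.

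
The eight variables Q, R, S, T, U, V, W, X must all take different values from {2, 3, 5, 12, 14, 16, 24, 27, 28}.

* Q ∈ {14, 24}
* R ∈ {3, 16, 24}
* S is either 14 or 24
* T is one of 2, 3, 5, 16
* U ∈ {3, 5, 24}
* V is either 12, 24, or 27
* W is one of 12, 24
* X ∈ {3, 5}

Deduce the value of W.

12

The 8 variables together cover exactly {2, 3, 5, 12, 14, 16, 24, 27} — 8 values for 8 variables — and 2 appears only in T's list, so T = 2.
The 7 still-open variables draw from only 7 values {3, 5, 12, 14, 16, 24, 27}, so each is used; only R can be 16, hence R = 16.
Among the 6 still-open variables, 27 fits only V (and all 6 values in {3, 5, 12, 14, 24, 27} must be used), so V = 27.
The 5 still-open variables draw from only 5 values {3, 5, 12, 14, 24}, so each is used; only W can be 12, hence W = 12.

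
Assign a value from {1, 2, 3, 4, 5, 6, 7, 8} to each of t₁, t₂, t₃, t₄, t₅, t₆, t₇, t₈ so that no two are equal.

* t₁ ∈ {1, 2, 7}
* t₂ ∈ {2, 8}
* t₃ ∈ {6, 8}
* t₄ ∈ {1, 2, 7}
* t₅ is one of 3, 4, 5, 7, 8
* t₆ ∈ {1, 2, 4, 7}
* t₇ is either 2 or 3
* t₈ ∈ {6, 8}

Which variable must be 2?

t₂

The 8 variables together cover exactly {1, 2, 3, 4, 5, 6, 7, 8} — 8 values for 8 variables — and 5 appears only in t₅'s list, so t₅ = 5.
The 7 still-open variables together cover exactly {1, 2, 3, 4, 6, 7, 8} — 7 values for 7 variables — and 3 appears only in t₇'s list, so t₇ = 3.
The 6 still-open variables draw from only 6 values {1, 2, 4, 6, 7, 8}, so each is used; only t₆ can be 4, hence t₆ = 4.
The 2 variables t₃ and t₈ are confined to {6, 8}, which locks those values in; drop them from t₂.
So 2 goes to t₂.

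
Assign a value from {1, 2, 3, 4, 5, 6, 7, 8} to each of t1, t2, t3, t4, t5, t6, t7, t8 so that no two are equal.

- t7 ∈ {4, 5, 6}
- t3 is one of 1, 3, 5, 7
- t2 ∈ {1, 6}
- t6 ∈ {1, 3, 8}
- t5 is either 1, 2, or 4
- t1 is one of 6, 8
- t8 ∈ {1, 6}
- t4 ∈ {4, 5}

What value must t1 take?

8

The 8 variables draw from only 8 values {1, 2, 3, 4, 5, 6, 7, 8}, so each is used; only t5 can be 2, hence t5 = 2.
The 7 still-open variables draw from only 7 values {1, 3, 4, 5, 6, 7, 8}, so each is used; only t3 can be 7, hence t3 = 7.
Among the 6 still-open variables, 3 fits only t6 (and all 6 values in {1, 3, 4, 5, 6, 8} must be used), so t6 = 3.
Among the 5 still-open variables, 8 fits only t1 (and all 5 values in {1, 4, 5, 6, 8} must be used), so t1 = 8.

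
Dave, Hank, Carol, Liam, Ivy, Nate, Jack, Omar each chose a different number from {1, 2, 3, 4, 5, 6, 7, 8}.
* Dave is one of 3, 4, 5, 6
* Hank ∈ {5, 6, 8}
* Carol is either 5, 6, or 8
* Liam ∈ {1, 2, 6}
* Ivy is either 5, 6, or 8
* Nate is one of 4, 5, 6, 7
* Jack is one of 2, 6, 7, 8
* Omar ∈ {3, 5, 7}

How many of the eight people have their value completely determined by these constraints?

The 8 variables draw from only 8 values {1, 2, 3, 4, 5, 6, 7, 8}, so each is used; only Liam can be 1, hence Liam = 1.
The 7 still-open variables together cover exactly {2, 3, 4, 5, 6, 7, 8} — 7 values for 7 variables — and 2 appears only in Jack's list, so Jack = 2.
Hank, Carol, Ivy between them cover only {5, 6, 8} — a naked triple. Remove those values from Dave, Nate, Omar.
Determined: Liam=1, Jack=2. The other people each still have more than one consistent value. That makes 2.

2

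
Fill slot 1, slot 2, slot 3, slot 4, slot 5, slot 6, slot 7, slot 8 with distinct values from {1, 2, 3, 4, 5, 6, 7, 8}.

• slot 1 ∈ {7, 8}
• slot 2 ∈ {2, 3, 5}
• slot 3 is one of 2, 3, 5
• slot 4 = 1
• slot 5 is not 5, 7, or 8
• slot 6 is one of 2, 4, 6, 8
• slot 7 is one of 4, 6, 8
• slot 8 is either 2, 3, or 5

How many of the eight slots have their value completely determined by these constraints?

slot 4 has just one choice, so slot 4 = 1. So slot 5 can't be 1.
Among the 7 still-open variables, 7 fits only slot 1 (and all 7 values in {2, 3, 4, 5, 6, 7, 8} must be used), so slot 1 = 7.
slot 2, slot 3, slot 8 share exactly the 3 values {2, 3, 5}; by pigeonhole those values go to them, so strike 2, 3, 5 from slot 5, slot 6.
Determined: slot 1=7, slot 4=1. The other slots each still have more than one consistent value. That makes 2.

2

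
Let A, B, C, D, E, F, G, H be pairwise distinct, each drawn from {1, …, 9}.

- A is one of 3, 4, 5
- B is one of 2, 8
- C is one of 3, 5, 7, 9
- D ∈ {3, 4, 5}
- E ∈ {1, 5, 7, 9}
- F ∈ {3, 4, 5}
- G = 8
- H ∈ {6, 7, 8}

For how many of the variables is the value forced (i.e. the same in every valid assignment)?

2

G must be 8 (only option left). So B, H can't be 8.
B's domain is down to {2}, so B = 2.
A, D, F share exactly the 3 values {3, 4, 5}; by pigeonhole those values go to them, so strike 3, 4, 5 from C, E.
Determined: B=2, G=8. The other variables each still have more than one consistent value. That makes 2.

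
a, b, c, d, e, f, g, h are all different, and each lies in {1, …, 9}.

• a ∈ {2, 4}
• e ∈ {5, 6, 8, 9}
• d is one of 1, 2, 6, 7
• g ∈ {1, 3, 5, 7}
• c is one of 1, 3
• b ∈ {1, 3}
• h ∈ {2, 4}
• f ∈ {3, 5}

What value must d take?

6

The 2 variables a and h are confined to {2, 4}, which locks those values in; drop them from d.
b and c between them cover only {1, 3} — a naked pair. Remove those values from d, f, g.
f has just one choice, so f = 5. So e, g can't be 5.
g has just one choice, so g = 7. Remove 7 from d.
So d = 6.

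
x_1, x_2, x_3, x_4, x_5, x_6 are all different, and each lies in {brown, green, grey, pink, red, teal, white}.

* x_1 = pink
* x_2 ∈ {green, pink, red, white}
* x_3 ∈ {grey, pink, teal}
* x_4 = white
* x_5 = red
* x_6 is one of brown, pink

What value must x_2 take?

x_1's domain is down to {pink}, so x_1 = pink. Remove pink from x_2, x_3, x_6.
x_4 has just one choice, so x_4 = white. Eliminate white elsewhere: x_2.
x_5 has just one choice, so x_5 = red. So x_2 can't be red.
So x_2 = green.

green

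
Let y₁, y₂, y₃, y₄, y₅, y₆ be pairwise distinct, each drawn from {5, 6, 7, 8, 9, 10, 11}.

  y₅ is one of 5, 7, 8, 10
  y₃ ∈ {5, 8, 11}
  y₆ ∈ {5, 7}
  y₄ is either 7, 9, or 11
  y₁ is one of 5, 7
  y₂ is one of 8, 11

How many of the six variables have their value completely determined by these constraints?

The 6 variables together cover exactly {5, 7, 8, 9, 10, 11} — 6 values for 6 variables — and 9 appears only in y₄'s list, so y₄ = 9.
Among the 5 still-open variables, 10 fits only y₅ (and all 5 values in {5, 7, 8, 10, 11} must be used), so y₅ = 10.
y₁ and y₆ share exactly the 2 values {5, 7}; by pigeonhole those values go to them, so strike 5, 7 from y₃.
Determined: y₄=9, y₅=10. The other variables each still have more than one consistent value. That makes 2.

2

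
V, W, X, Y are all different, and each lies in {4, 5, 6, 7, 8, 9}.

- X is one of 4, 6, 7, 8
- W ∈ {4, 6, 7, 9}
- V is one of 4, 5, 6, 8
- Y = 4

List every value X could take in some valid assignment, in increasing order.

6, 7, 8

Y has just one choice, so Y = 4. Eliminate 4 elsewhere: V, W, X.
No further eliminations apply; X can still be any of 6, 7, 8.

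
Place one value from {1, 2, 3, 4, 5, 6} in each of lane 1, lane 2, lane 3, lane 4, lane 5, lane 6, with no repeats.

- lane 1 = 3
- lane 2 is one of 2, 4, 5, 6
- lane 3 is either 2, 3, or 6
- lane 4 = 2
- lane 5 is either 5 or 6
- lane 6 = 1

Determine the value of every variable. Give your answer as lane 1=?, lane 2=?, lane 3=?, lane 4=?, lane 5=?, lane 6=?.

lane 1=3, lane 2=4, lane 3=6, lane 4=2, lane 5=5, lane 6=1

lane 1 must be 3 (only option left). So lane 3 can't be 3.
That leaves lane 4 = 2. Remove 2 from lane 2, lane 3.
That leaves lane 6 = 1.
lane 3's domain is down to {6}, so lane 3 = 6. So lane 2, lane 5 can't be 6.
That leaves lane 5 = 5. Remove 5 from lane 2.
lane 2 has just one choice, so lane 2 = 4.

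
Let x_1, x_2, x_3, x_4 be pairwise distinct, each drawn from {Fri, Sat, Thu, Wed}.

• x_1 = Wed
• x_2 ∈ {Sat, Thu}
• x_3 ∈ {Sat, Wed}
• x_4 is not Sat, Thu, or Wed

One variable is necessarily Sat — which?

x_3

x_1's domain is down to {Wed}, so x_1 = Wed. Eliminate Wed elsewhere: x_3.
So Sat goes to x_3.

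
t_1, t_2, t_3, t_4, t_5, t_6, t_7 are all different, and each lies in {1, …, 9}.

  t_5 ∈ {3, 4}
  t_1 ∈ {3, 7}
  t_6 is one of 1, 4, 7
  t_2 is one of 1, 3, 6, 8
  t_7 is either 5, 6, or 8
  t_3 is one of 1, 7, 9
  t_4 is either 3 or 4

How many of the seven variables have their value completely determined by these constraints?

t_4 and t_5 share exactly the 2 values {3, 4}; by pigeonhole those values go to them, so strike 3, 4 from t_1, t_2, t_6.
t_1 has just one choice, so t_1 = 7. Strike 7 from t_3, t_6.
t_6 has just one choice, so t_6 = 1. Strike 1 from t_2, t_3.
t_3 must be 9 (only option left).
Determined: t_1=7, t_3=9, t_6=1. The other variables each still have more than one consistent value. That makes 3.

3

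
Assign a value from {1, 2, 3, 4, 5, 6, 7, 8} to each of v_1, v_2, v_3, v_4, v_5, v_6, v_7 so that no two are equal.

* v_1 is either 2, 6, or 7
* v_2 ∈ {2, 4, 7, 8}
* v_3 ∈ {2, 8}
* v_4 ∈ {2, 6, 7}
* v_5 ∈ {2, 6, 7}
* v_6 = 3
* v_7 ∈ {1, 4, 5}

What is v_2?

4

v_6 must be 3 (only option left).
v_1, v_4, v_5 between them cover only {2, 6, 7} — a naked triple. Remove those values from v_2, v_3.
v_3's domain is down to {8}, so v_3 = 8. Strike 8 from v_2.
So v_2 = 4.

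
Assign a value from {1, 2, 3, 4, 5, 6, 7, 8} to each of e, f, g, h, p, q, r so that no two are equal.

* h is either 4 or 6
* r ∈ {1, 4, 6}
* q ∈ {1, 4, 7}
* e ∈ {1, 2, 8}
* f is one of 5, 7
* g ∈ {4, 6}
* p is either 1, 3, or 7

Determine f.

5

g and h share exactly the 2 values {4, 6}; by pigeonhole those values go to them, so strike 4, 6 from q, r.
r's domain is down to {1}, so r = 1. Eliminate 1 elsewhere: e, p, q.
That leaves q = 7. Eliminate 7 elsewhere: f, p.
So f = 5.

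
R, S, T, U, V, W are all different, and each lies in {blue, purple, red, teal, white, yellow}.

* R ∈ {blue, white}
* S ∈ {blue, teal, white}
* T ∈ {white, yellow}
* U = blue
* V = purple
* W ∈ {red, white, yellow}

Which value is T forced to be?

U's domain is down to {blue}, so U = blue. Strike blue from R, S.
V has just one choice, so V = purple.
That leaves R = white. Remove white from S, T, W.
So T = yellow.

yellow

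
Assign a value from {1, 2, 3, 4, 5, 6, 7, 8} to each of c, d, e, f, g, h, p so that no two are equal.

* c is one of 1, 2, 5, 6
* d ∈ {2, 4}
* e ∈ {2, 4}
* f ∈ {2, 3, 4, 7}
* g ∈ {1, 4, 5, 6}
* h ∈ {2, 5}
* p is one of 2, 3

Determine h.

5

Among the 7 variables, 7 fits only f (and all 7 values in {1, 2, 3, 4, 5, 6, 7} must be used), so f = 7.
The 6 still-open variables draw from only 6 values {1, 2, 3, 4, 5, 6}, so each is used; only p can be 3, hence p = 3.
d and e share exactly the 2 values {2, 4}; by pigeonhole those values go to them, so strike 2, 4 from c, g, h.
So h = 5.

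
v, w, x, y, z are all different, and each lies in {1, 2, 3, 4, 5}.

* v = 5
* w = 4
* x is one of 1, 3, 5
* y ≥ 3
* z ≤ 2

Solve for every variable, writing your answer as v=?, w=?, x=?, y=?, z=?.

v=5, w=4, x=1, y=3, z=2

v's domain is down to {5}, so v = 5. Strike 5 from x, y.
w has just one choice, so w = 4. So y can't be 4.
That leaves y = 3. So x can't be 3.
x must be 1 (only option left). Strike 1 from z.
z's domain is down to {2}, so z = 2.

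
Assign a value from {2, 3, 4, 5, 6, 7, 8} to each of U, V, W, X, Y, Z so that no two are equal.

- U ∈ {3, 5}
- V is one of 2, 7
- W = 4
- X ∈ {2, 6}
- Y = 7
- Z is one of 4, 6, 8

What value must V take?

2

W must be 4 (only option left). Eliminate 4 elsewhere: Z.
That leaves Y = 7. Remove 7 from V.
So V = 2.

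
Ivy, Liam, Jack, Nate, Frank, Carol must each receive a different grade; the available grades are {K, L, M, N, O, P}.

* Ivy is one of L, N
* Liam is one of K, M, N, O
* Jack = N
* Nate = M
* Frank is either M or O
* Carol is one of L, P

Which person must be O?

Jack's domain is down to {N}, so Jack = N. Remove N from Ivy, Liam.
That leaves Nate = M. Eliminate M elsewhere: Liam, Frank.
So O goes to Frank.

Frank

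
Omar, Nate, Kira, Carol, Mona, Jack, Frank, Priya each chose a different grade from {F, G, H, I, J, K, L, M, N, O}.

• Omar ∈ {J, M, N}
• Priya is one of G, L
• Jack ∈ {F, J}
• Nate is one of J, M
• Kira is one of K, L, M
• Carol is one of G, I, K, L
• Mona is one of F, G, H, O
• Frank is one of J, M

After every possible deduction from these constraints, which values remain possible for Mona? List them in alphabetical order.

Nate and Frank between them cover only {J, M} — a naked pair. Remove those values from Omar, Kira, Jack.
Omar must be N (only option left).
Jack has just one choice, so Jack = F. Remove F from Mona.
No further eliminations apply; Mona can still be any of G, H, O.

G, H, O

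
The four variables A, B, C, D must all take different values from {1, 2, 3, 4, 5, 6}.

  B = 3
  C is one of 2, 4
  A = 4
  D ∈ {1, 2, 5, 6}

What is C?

2

A has just one choice, so A = 4. Remove 4 from C.
So C = 2.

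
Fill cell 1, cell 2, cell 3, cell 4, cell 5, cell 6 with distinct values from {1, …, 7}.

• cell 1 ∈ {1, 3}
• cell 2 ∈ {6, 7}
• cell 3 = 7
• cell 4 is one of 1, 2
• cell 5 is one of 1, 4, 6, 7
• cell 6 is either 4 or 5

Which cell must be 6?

cell 3 has just one choice, so cell 3 = 7. Remove 7 from cell 2, cell 5.
So 6 goes to cell 2.

cell 2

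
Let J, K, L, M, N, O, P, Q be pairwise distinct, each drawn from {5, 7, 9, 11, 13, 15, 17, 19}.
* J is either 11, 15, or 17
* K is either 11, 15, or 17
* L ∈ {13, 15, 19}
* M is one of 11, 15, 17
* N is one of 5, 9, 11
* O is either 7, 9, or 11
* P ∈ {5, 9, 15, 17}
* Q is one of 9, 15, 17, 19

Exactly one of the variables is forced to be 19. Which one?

The 8 variables draw from only 8 values {5, 7, 9, 11, 13, 15, 17, 19}, so each is used; only O can be 7, hence O = 7.
The 7 still-open variables together cover exactly {5, 9, 11, 13, 15, 17, 19} — 7 values for 7 variables — and 13 appears only in L's list, so L = 13.
The 6 still-open variables together cover exactly {5, 9, 11, 15, 17, 19} — 6 values for 6 variables — and 19 appears only in Q's list, so Q = 19.

Q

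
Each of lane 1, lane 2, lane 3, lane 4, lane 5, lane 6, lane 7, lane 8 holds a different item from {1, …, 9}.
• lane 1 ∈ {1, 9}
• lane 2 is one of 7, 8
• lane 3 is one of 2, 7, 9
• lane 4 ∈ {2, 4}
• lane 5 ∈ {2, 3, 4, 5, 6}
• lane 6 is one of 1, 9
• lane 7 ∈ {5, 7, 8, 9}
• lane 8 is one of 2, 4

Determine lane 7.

lane 1 and lane 6 share exactly the 2 values {1, 9}; by pigeonhole those values go to them, so strike 1, 9 from lane 3, lane 7.
The 2 variables lane 4 and lane 8 are confined to {2, 4}, which locks those values in; drop them from lane 3, lane 5.
lane 3 must be 7 (only option left). So lane 2, lane 7 can't be 7.
lane 2's domain is down to {8}, so lane 2 = 8. Eliminate 8 elsewhere: lane 7.
So lane 7 = 5.

5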